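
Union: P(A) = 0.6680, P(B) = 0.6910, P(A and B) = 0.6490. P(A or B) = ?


P(A∪B) = 0.6680 + 0.6910 - 0.6490
= 1.3590 - 0.6490
= 0.7100

P(A∪B) = 0.7100


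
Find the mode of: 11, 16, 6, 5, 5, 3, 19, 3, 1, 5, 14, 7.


Frequencies: 1:1, 3:2, 5:3, 6:1, 7:1, 11:1, 14:1, 16:1, 19:1
Max frequency = 3
Mode = 5

Mode = 5


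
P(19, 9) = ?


P(19,9) = 19!/10!
= 121645100408832000/3628800
= 33522128640

P(19,9) = 33522128640


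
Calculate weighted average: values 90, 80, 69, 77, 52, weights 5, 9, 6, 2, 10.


Numerator = 90*5 + 80*9 + 69*6 + 77*2 + 52*10 = 2258
Denominator = 5 + 9 + 6 + 2 + 10 = 32
WM = 2258/32 = 70.5625

WM = 70.5625


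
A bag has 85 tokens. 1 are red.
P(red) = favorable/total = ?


P = 1/85 = 0.0118

P = 0.0118


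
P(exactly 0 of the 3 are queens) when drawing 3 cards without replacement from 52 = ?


Hypergeometric: P(X=0) = C(4,0)·C(48,3) / C(52,3)
= 1 × 17296 / 22100
= 17296/22100 = 0.7826

P = 0.7826


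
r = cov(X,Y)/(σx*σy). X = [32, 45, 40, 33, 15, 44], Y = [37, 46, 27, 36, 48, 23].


Mean X = 34.8333, Mean Y = 36.1667
SD X = 10.155732, SD Y = 9.081422
Cov = -50.805556
r = -50.805556/(10.155732*9.081422) = -0.5509

r = -0.5509


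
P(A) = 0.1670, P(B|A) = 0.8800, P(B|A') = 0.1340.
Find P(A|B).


P(B) = P(B|A)*P(A) + P(B|A')*P(A')
= 0.8800*0.1670 + 0.1340*0.8330
= 0.146960 + 0.111622 = 0.258582
P(A|B) = 0.146960/0.258582 = 0.5683

P(A|B) = 0.5683


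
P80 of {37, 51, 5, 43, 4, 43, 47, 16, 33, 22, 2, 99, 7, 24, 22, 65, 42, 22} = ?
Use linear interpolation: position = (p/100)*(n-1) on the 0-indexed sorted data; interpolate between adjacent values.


Sorted: 2, 4, 5, 7, 16, 22, 22, 22, 24, 33, 37, 42, 43, 43, 47, 51, 65, 99
n = 18
Index = 80/100 * 17 = 13.6000
Lower = data[13] = 43, Upper = data[14] = 47
P80 = 43 + 0.6000*(4) = 45.4000

P80 = 45.4000


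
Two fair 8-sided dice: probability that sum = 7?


Total outcomes = 8×8 = 64
Favorable (sum = 7): 6
P = 6/64 = 0.0938

P = 0.0938


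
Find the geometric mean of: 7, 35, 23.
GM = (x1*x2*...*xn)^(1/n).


Product = 7 × 35 × 23 = 5635
GM = 5635^(1/3) = 17.7950

GM = 17.7950


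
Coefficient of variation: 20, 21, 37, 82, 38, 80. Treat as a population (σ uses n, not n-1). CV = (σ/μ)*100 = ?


Mean = 46.3333
SD = 25.4864
CV = (25.4864/46.3333)*100 = 55.0066%

CV = 55.0066%


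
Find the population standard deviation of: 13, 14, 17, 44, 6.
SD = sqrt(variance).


Mean = 18.8000
Variance = 171.7600
SD = sqrt(171.7600) = 13.1057

SD = 13.1057


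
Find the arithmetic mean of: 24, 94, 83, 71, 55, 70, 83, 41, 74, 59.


Sum = 24 + 94 + 83 + 71 + 55 + 70 + 83 + 41 + 74 + 59 = 654
n = 10
Mean = 654/10 = 65.4000

Mean = 65.4000


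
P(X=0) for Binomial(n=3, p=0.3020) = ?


C(3,0) = 1
p^0 = 1.000000
(1-p)^3 = 0.340068
P = 1 * 1.000000 * 0.340068 = 0.3401

P(X=0) = 0.3401


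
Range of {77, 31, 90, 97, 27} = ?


Max = 97, Min = 27
Range = 97 - 27 = 70

Range = 70


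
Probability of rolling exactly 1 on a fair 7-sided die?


Favorable outcomes (roll = 1): 1
Total outcomes = 7
P = 1/7 = 0.1429

P = 0.1429


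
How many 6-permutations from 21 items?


P(21,6) = 21!/15!
= 51090942171709440000/1307674368000
= 39070080

P(21,6) = 39070080


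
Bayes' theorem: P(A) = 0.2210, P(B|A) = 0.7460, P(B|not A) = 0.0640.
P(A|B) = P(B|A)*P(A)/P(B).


P(B) = P(B|A)*P(A) + P(B|A')*P(A')
= 0.7460*0.2210 + 0.0640*0.7790
= 0.164866 + 0.049856 = 0.214722
P(A|B) = 0.164866/0.214722 = 0.7678

P(A|B) = 0.7678


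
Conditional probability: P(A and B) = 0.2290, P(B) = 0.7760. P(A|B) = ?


P(A|B) = 0.2290/0.7760 = 0.2951

P(A|B) = 0.2951


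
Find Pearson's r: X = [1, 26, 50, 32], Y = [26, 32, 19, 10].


Mean X = 27.2500, Mean Y = 21.7500
SD X = 17.541023, SD Y = 8.196798
Cov = -60.687500
r = -60.687500/(17.541023*8.196798) = -0.4221

r = -0.4221


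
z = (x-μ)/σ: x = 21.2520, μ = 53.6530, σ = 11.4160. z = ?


z = (21.2520 - 53.6530)/11.4160
= -32.4010/11.4160
= -2.8382

z = -2.8382


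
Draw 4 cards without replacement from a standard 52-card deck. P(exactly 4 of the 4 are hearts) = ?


Hypergeometric: P(X=4) = C(13,4)·C(39,0) / C(52,4)
= 715 × 1 / 270725
= 715/270725 = 0.0026

P = 0.0026


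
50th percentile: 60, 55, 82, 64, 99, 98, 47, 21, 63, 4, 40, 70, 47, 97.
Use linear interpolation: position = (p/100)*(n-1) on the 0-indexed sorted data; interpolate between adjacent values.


Sorted: 4, 21, 40, 47, 47, 55, 60, 63, 64, 70, 82, 97, 98, 99
n = 14
Index = 50/100 * 13 = 6.5000
Lower = data[6] = 60, Upper = data[7] = 63
P50 = 60 + 0.5000*(3) = 61.5000

P50 = 61.5000


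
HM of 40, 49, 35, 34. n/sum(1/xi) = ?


Sum of reciprocals = 1/40 + 1/49 + 1/35 + 1/34 = 0.103391
HM = 4/0.103391 = 38.6880

HM = 38.6880


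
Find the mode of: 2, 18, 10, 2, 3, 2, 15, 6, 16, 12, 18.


Frequencies: 2:3, 3:1, 6:1, 10:1, 12:1, 15:1, 16:1, 18:2
Max frequency = 3
Mode = 2

Mode = 2


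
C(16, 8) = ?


C(16,8) = 16!/(8! × 8!)
= 20922789888000/(40320 × 40320)
= 12870

C(16,8) = 12870


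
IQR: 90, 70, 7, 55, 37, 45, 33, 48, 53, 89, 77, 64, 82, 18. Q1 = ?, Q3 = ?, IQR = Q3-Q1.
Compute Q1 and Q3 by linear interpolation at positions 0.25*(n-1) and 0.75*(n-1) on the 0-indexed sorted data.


Sorted: 7, 18, 33, 37, 45, 48, 53, 55, 64, 70, 77, 82, 89, 90
Q1 (25th %ile) = 39.0000
Q3 (75th %ile) = 75.2500
IQR = 75.2500 - 39.0000 = 36.2500

IQR = 36.2500


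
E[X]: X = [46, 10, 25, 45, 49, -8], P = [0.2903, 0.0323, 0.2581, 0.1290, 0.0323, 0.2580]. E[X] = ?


E[X] = 46*0.2903 + 10*0.0323 + 25*0.2581 + 45*0.1290 + 49*0.0323 - 8*0.2580
= 13.3538 + 0.3230 + 6.4525 + 5.8050 + 1.5827 - 2.0640
= 25.4530

E[X] = 25.4530


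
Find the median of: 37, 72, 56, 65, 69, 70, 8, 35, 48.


Sorted: 8, 35, 37, 48, 56, 65, 69, 70, 72
n = 9 (odd)
Middle value = 56

Median = 56


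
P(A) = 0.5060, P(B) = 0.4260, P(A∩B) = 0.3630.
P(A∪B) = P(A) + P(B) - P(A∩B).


P(A∪B) = 0.5060 + 0.4260 - 0.3630
= 0.9320 - 0.3630
= 0.5690

P(A∪B) = 0.5690


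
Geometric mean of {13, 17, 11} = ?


Product = 13 × 17 × 11 = 2431
GM = 2431^(1/3) = 13.4461

GM = 13.4461


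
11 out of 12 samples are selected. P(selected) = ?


P = 11/12 = 0.9167

P = 0.9167


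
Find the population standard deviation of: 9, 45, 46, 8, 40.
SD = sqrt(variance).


Mean = 29.6000
Variance = 301.0400
SD = sqrt(301.0400) = 17.3505

SD = 17.3505


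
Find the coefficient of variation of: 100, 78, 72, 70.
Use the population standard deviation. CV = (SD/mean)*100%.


Mean = 80.0000
SD = 11.9164
CV = (11.9164/80.0000)*100 = 14.8955%

CV = 14.8955%


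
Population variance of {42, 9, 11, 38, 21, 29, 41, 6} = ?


Mean = 24.6250
Squared deviations: 301.8906, 244.1406, 185.6406, 178.8906, 13.1406, 19.1406, 268.1406, 346.8906
Sum = 1557.8750
Variance = 1557.8750/8 = 194.7344

Variance = 194.7344


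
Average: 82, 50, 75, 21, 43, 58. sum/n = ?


Sum = 82 + 50 + 75 + 21 + 43 + 58 = 329
n = 6
Mean = 329/6 = 54.8333

Mean = 54.8333


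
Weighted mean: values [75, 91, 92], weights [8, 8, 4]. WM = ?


Numerator = 75*8 + 91*8 + 92*4 = 1696
Denominator = 8 + 8 + 4 = 20
WM = 1696/20 = 84.8000

WM = 84.8000


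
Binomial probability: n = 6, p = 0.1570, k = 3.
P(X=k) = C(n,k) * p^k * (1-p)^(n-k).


C(6,3) = 20
p^3 = 0.003870
(1-p)^3 = 0.599077
P = 20 * 0.003870 * 0.599077 = 0.0464

P(X=3) = 0.0464


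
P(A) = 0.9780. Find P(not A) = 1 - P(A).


P(not A) = 1 - 0.9780 = 0.0220

P(not A) = 0.0220


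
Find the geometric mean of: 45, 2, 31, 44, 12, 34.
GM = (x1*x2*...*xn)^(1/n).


Product = 45 × 2 × 31 × 44 × 12 × 34 = 50086080
GM = 50086080^(1/6) = 19.1993

GM = 19.1993


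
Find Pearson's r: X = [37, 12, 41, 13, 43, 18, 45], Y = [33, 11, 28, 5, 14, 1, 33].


Mean X = 29.8571, Mean Y = 17.8571
SD X = 13.736589, SD Y = 12.380037
Cov = 134.122449
r = 134.122449/(13.736589*12.380037) = 0.7887

r = 0.7887


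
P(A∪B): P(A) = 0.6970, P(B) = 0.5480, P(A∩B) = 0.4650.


P(A∪B) = 0.6970 + 0.5480 - 0.4650
= 1.2450 - 0.4650
= 0.7800

P(A∪B) = 0.7800


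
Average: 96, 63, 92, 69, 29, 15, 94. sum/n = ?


Sum = 96 + 63 + 92 + 69 + 29 + 15 + 94 = 458
n = 7
Mean = 458/7 = 65.4286

Mean = 65.4286


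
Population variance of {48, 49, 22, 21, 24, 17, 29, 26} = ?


Mean = 29.5000
Squared deviations: 342.2500, 380.2500, 56.2500, 72.2500, 30.2500, 156.2500, 0.2500, 12.2500
Sum = 1050.0000
Variance = 1050.0000/8 = 131.2500

Variance = 131.2500


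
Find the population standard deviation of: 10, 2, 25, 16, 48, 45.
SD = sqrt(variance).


Mean = 24.3333
Variance = 293.5556
SD = sqrt(293.5556) = 17.1335

SD = 17.1335


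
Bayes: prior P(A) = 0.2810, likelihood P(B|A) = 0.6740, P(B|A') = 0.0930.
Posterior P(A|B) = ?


P(B) = P(B|A)*P(A) + P(B|A')*P(A')
= 0.6740*0.2810 + 0.0930*0.7190
= 0.189394 + 0.066867 = 0.256261
P(A|B) = 0.189394/0.256261 = 0.7391

P(A|B) = 0.7391


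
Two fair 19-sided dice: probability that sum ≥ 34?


Total outcomes = 19×19 = 361
Favorable (sum ≥ 34): 15
P = 15/361 = 0.0416

P = 0.0416


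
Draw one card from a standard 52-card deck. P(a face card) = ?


12 face cards in 52 cards
P = 12/52 = 0.2308

P = 0.2308


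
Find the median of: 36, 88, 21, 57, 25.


Sorted: 21, 25, 36, 57, 88
n = 5 (odd)
Middle value = 36

Median = 36


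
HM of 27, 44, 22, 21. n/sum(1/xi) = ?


Sum of reciprocals = 1/27 + 1/44 + 1/22 + 1/21 = 0.152838
HM = 4/0.152838 = 26.1715

HM = 26.1715


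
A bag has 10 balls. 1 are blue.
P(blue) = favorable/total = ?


P = 1/10 = 0.1000

P = 0.1000


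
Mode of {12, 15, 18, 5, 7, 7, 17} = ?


Frequencies: 5:1, 7:2, 12:1, 15:1, 17:1, 18:1
Max frequency = 2
Mode = 7

Mode = 7


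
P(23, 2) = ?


P(23,2) = 23!/21!
= 25852016738884976640000/51090942171709440000
= 506

P(23,2) = 506


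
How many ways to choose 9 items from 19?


C(19,9) = 19!/(9! × 10!)
= 121645100408832000/(362880 × 3628800)
= 92378

C(19,9) = 92378


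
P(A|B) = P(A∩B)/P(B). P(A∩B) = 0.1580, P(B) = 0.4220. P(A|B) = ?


P(A|B) = 0.1580/0.4220 = 0.3744

P(A|B) = 0.3744


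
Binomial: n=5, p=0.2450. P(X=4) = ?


C(5,4) = 5
p^4 = 0.003603
(1-p)^1 = 0.755000
P = 5 * 0.003603 * 0.755000 = 0.0136

P(X=4) = 0.0136


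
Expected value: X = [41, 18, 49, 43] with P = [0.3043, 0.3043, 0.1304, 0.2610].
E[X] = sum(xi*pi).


E[X] = 41*0.3043 + 18*0.3043 + 49*0.1304 + 43*0.2610
= 12.4763 + 5.4774 + 6.3896 + 11.2230
= 35.5663

E[X] = 35.5663


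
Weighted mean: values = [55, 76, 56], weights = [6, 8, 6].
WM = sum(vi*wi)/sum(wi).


Numerator = 55*6 + 76*8 + 56*6 = 1274
Denominator = 6 + 8 + 6 = 20
WM = 1274/20 = 63.7000

WM = 63.7000


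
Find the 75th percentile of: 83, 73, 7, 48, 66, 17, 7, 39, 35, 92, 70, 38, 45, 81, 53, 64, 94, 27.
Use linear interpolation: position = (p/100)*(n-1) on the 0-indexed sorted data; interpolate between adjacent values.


Sorted: 7, 7, 17, 27, 35, 38, 39, 45, 48, 53, 64, 66, 70, 73, 81, 83, 92, 94
n = 18
Index = 75/100 * 17 = 12.7500
Lower = data[12] = 70, Upper = data[13] = 73
P75 = 70 + 0.7500*(3) = 72.2500

P75 = 72.2500


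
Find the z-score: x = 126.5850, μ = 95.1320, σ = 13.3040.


z = (126.5850 - 95.1320)/13.3040
= 31.4530/13.3040
= 2.3642

z = 2.3642


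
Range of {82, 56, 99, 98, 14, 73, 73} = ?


Max = 99, Min = 14
Range = 99 - 14 = 85

Range = 85


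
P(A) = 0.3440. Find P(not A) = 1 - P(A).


P(not A) = 1 - 0.3440 = 0.6560

P(not A) = 0.6560


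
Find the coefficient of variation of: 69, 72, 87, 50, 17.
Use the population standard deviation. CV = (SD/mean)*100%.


Mean = 59.0000
SD = 24.0749
CV = (24.0749/59.0000)*100 = 40.8049%

CV = 40.8049%


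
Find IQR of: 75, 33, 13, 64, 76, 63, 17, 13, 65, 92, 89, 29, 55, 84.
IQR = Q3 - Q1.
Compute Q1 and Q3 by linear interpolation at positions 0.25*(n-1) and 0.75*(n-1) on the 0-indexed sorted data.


Sorted: 13, 13, 17, 29, 33, 55, 63, 64, 65, 75, 76, 84, 89, 92
Q1 (25th %ile) = 30.0000
Q3 (75th %ile) = 75.7500
IQR = 75.7500 - 30.0000 = 45.7500

IQR = 45.7500


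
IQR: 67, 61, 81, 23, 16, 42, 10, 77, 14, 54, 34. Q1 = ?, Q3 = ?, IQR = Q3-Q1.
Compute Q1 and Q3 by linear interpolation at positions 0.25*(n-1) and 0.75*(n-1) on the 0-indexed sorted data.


Sorted: 10, 14, 16, 23, 34, 42, 54, 61, 67, 77, 81
Q1 (25th %ile) = 19.5000
Q3 (75th %ile) = 64.0000
IQR = 64.0000 - 19.5000 = 44.5000

IQR = 44.5000


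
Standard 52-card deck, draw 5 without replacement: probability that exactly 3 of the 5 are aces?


Hypergeometric: P(X=3) = C(4,3)·C(48,2) / C(52,5)
= 4 × 1128 / 2598960
= 4512/2598960 = 0.0017

P = 0.0017


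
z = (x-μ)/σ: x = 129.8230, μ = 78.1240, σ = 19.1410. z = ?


z = (129.8230 - 78.1240)/19.1410
= 51.6990/19.1410
= 2.7010

z = 2.7010


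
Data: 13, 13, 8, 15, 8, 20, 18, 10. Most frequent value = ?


Frequencies: 8:2, 10:1, 13:2, 15:1, 18:1, 20:1
Max frequency = 2
Mode = 8, 13

Mode = 8, 13


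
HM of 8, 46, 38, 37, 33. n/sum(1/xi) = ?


Sum of reciprocals = 1/8 + 1/46 + 1/38 + 1/37 + 1/33 = 0.230385
HM = 5/0.230385 = 21.7028

HM = 21.7028


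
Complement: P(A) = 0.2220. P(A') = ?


P(not A) = 1 - 0.2220 = 0.7780

P(not A) = 0.7780


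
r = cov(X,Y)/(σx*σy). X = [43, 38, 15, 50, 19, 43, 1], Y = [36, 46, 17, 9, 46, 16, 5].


Mean X = 29.8571, Mean Y = 25.0000
SD X = 16.855932, SD Y = 16.053482
Cov = 49.000000
r = 49.000000/(16.855932*16.053482) = 0.1811

r = 0.1811


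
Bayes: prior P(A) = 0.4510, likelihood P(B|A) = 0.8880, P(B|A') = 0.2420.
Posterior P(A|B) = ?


P(B) = P(B|A)*P(A) + P(B|A')*P(A')
= 0.8880*0.4510 + 0.2420*0.5490
= 0.400488 + 0.132858 = 0.533346
P(A|B) = 0.400488/0.533346 = 0.7509

P(A|B) = 0.7509


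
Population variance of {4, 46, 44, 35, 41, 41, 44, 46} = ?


Mean = 37.6250
Squared deviations: 1130.6406, 70.1406, 40.6406, 6.8906, 11.3906, 11.3906, 40.6406, 70.1406
Sum = 1381.8750
Variance = 1381.8750/8 = 172.7344

Variance = 172.7344


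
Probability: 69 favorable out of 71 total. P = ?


P = 69/71 = 0.9718

P = 0.9718


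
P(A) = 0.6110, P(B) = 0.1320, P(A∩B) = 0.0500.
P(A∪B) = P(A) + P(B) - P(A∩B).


P(A∪B) = 0.6110 + 0.1320 - 0.0500
= 0.7430 - 0.0500
= 0.6930

P(A∪B) = 0.6930


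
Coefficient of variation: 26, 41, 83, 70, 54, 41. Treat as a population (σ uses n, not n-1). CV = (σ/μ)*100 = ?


Mean = 52.5000
SD = 19.1725
CV = (19.1725/52.5000)*100 = 36.5190%

CV = 36.5190%


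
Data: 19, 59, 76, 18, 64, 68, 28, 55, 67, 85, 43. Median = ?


Sorted: 18, 19, 28, 43, 55, 59, 64, 67, 68, 76, 85
n = 11 (odd)
Middle value = 59

Median = 59


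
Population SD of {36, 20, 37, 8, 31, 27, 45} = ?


Mean = 29.1429
Variance = 128.4082
SD = sqrt(128.4082) = 11.3317

SD = 11.3317


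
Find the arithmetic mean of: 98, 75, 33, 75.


Sum = 98 + 75 + 33 + 75 = 281
n = 4
Mean = 281/4 = 70.2500

Mean = 70.2500


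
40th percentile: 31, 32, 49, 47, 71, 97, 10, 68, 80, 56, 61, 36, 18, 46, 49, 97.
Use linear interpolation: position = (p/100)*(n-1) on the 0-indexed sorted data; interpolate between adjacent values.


Sorted: 10, 18, 31, 32, 36, 46, 47, 49, 49, 56, 61, 68, 71, 80, 97, 97
n = 16
Index = 40/100 * 15 = 6.0000
Lower = data[6] = 47, Upper = data[7] = 49
P40 = 47 + 0*(2) = 47.0000

P40 = 47.0000


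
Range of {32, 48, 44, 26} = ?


Max = 48, Min = 26
Range = 48 - 26 = 22

Range = 22


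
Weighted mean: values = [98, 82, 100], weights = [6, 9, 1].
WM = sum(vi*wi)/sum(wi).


Numerator = 98*6 + 82*9 + 100*1 = 1426
Denominator = 6 + 9 + 1 = 16
WM = 1426/16 = 89.1250

WM = 89.1250


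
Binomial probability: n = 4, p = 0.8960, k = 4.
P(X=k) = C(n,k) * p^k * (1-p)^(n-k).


C(4,4) = 1
p^4 = 0.644514
(1-p)^0 = 1.000000
P = 1 * 0.644514 * 1.000000 = 0.6445

P(X=4) = 0.6445


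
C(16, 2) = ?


C(16,2) = 16!/(2! × 14!)
= 20922789888000/(2 × 87178291200)
= 120

C(16,2) = 120


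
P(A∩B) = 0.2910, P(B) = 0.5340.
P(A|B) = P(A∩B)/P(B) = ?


P(A|B) = 0.2910/0.5340 = 0.5449

P(A|B) = 0.5449


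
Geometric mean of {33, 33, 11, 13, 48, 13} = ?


Product = 33 × 33 × 11 × 13 × 48 × 13 = 97173648
GM = 97173648^(1/6) = 21.4416

GM = 21.4416


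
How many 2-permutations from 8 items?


P(8,2) = 8!/6!
= 40320/720
= 56

P(8,2) = 56


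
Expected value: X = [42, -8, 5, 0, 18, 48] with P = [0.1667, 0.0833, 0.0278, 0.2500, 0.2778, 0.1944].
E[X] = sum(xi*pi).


E[X] = 42*0.1667 - 8*0.0833 + 5*0.0278 + 0*0.2500 + 18*0.2778 + 48*0.1944
= 7.0014 - 0.6664 + 0.1390 + 0 + 5.0004 + 9.3312
= 20.8056

E[X] = 20.8056


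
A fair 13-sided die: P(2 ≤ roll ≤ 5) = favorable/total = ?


Favorable outcomes (2 ≤ roll ≤ 5): 4
Total outcomes = 13
P = 4/13 = 0.3077

P = 0.3077


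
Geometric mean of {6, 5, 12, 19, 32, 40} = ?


Product = 6 × 5 × 12 × 19 × 32 × 40 = 8755200
GM = 8755200^(1/6) = 14.3564

GM = 14.3564


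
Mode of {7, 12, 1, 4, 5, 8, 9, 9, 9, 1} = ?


Frequencies: 1:2, 4:1, 5:1, 7:1, 8:1, 9:3, 12:1
Max frequency = 3
Mode = 9

Mode = 9


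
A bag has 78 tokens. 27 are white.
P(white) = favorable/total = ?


P = 27/78 = 0.3462

P = 0.3462


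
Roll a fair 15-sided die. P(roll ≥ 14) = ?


Favorable outcomes (roll ≥ 14): 2
Total outcomes = 15
P = 2/15 = 0.1333

P = 0.1333


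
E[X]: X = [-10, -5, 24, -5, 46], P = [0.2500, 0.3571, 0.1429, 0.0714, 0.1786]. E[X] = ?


E[X] = -10*0.2500 - 5*0.3571 + 24*0.1429 - 5*0.0714 + 46*0.1786
= -2.5000 - 1.7855 + 3.4296 - 0.3570 + 8.2156
= 7.0027

E[X] = 7.0027


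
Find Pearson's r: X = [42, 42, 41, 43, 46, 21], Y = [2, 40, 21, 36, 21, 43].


Mean X = 39.1667, Mean Y = 27.1667
SD X = 8.274794, SD Y = 14.158821
Cov = -57.027778
r = -57.027778/(8.274794*14.158821) = -0.4867

r = -0.4867


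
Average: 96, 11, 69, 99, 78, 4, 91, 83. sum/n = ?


Sum = 96 + 11 + 69 + 99 + 78 + 4 + 91 + 83 = 531
n = 8
Mean = 531/8 = 66.3750

Mean = 66.3750


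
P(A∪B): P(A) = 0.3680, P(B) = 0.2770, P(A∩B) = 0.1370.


P(A∪B) = 0.3680 + 0.2770 - 0.1370
= 0.6450 - 0.1370
= 0.5080

P(A∪B) = 0.5080


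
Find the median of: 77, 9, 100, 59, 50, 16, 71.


Sorted: 9, 16, 50, 59, 71, 77, 100
n = 7 (odd)
Middle value = 59

Median = 59


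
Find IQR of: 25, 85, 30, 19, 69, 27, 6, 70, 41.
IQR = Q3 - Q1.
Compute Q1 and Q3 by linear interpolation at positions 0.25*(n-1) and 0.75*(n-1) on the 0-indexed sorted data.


Sorted: 6, 19, 25, 27, 30, 41, 69, 70, 85
Q1 (25th %ile) = 25.0000
Q3 (75th %ile) = 69.0000
IQR = 69.0000 - 25.0000 = 44.0000

IQR = 44.0000


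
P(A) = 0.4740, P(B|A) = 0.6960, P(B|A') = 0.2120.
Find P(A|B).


P(B) = P(B|A)*P(A) + P(B|A')*P(A')
= 0.6960*0.4740 + 0.2120*0.5260
= 0.329904 + 0.111512 = 0.441416
P(A|B) = 0.329904/0.441416 = 0.7474

P(A|B) = 0.7474


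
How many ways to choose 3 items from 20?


C(20,3) = 20!/(3! × 17!)
= 2432902008176640000/(6 × 355687428096000)
= 1140

C(20,3) = 1140


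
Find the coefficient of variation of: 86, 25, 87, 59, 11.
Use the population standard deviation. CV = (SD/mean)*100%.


Mean = 53.6000
SD = 31.0715
CV = (31.0715/53.6000)*100 = 57.9693%

CV = 57.9693%


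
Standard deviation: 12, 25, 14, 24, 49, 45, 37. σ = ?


Mean = 29.4286
Variance = 181.9592
SD = sqrt(181.9592) = 13.4892

SD = 13.4892


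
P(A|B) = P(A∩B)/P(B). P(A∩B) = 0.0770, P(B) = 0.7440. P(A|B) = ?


P(A|B) = 0.0770/0.7440 = 0.1035

P(A|B) = 0.1035


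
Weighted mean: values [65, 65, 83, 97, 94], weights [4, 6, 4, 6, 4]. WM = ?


Numerator = 65*4 + 65*6 + 83*4 + 97*6 + 94*4 = 1940
Denominator = 4 + 6 + 4 + 6 + 4 = 24
WM = 1940/24 = 80.8333

WM = 80.8333


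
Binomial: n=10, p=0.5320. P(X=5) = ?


C(10,5) = 252
p^5 = 0.042615
(1-p)^5 = 0.022451
P = 252 * 0.042615 * 0.022451 = 0.2411

P(X=5) = 0.2411


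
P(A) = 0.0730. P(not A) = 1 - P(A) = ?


P(not A) = 1 - 0.0730 = 0.9270

P(not A) = 0.9270


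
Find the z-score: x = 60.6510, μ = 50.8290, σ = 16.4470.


z = (60.6510 - 50.8290)/16.4470
= 9.8220/16.4470
= 0.5972

z = 0.5972


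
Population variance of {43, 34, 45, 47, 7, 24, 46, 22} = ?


Mean = 33.5000
Squared deviations: 90.2500, 0.2500, 132.2500, 182.2500, 702.2500, 90.2500, 156.2500, 132.2500
Sum = 1486.0000
Variance = 1486.0000/8 = 185.7500

Variance = 185.7500


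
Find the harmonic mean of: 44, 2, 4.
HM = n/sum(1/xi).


Sum of reciprocals = 1/44 + 1/2 + 1/4 = 0.772727
HM = 3/0.772727 = 3.8824

HM = 3.8824


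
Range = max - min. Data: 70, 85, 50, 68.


Max = 85, Min = 50
Range = 85 - 50 = 35

Range = 35


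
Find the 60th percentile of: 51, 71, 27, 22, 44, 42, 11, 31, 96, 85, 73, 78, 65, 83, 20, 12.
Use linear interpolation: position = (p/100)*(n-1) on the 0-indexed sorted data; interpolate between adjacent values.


Sorted: 11, 12, 20, 22, 27, 31, 42, 44, 51, 65, 71, 73, 78, 83, 85, 96
n = 16
Index = 60/100 * 15 = 9.0000
Lower = data[9] = 65, Upper = data[10] = 71
P60 = 65 + 0*(6) = 65.0000

P60 = 65.0000


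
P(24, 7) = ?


P(24,7) = 24!/17!
= 620448401733239439360000/355687428096000
= 1744364160

P(24,7) = 1744364160


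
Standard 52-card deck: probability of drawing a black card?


26 black cards in 52 cards
P = 26/52 = 0.5000

P = 0.5000


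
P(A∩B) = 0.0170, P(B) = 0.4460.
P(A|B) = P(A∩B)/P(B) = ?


P(A|B) = 0.0170/0.4460 = 0.0381

P(A|B) = 0.0381


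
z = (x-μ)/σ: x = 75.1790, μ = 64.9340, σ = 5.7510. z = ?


z = (75.1790 - 64.9340)/5.7510
= 10.2450/5.7510
= 1.7814

z = 1.7814


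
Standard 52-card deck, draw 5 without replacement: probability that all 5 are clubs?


P(all clubs) = (13/52) × (12/51) × (11/50) × (10/49) × (9/48)
= 0.0005

P = 0.0005


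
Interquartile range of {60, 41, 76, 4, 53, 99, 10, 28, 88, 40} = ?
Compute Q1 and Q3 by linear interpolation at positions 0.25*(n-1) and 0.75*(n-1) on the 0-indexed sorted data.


Sorted: 4, 10, 28, 40, 41, 53, 60, 76, 88, 99
Q1 (25th %ile) = 31.0000
Q3 (75th %ile) = 72.0000
IQR = 72.0000 - 31.0000 = 41.0000

IQR = 41.0000


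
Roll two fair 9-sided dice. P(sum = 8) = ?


Total outcomes = 9×9 = 81
Favorable (sum = 8): 7
P = 7/81 = 0.0864

P = 0.0864


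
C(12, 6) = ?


C(12,6) = 12!/(6! × 6!)
= 479001600/(720 × 720)
= 924

C(12,6) = 924


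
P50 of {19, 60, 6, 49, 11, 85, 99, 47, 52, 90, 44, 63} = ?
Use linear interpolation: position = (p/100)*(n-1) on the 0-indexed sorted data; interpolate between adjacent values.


Sorted: 6, 11, 19, 44, 47, 49, 52, 60, 63, 85, 90, 99
n = 12
Index = 50/100 * 11 = 5.5000
Lower = data[5] = 49, Upper = data[6] = 52
P50 = 49 + 0.5000*(3) = 50.5000

P50 = 50.5000


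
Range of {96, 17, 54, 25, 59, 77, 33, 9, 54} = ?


Max = 96, Min = 9
Range = 96 - 9 = 87

Range = 87


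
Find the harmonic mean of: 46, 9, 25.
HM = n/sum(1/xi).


Sum of reciprocals = 1/46 + 1/9 + 1/25 = 0.172850
HM = 3/0.172850 = 17.3561

HM = 17.3561


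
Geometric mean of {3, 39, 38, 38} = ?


Product = 3 × 39 × 38 × 38 = 168948
GM = 168948^(1/4) = 20.2739

GM = 20.2739


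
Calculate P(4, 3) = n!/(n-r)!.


P(4,3) = 4!/1!
= 24/1
= 24

P(4,3) = 24


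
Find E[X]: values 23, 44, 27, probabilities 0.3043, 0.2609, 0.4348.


E[X] = 23*0.3043 + 44*0.2609 + 27*0.4348
= 6.9989 + 11.4796 + 11.7396
= 30.2181

E[X] = 30.2181


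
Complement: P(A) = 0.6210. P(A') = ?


P(not A) = 1 - 0.6210 = 0.3790

P(not A) = 0.3790


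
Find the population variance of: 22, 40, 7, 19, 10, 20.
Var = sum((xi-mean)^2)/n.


Mean = 19.6667
Squared deviations: 5.4444, 413.4444, 160.4444, 0.4444, 93.4444, 0.1111
Sum = 673.3333
Variance = 673.3333/6 = 112.2222

Variance = 112.2222


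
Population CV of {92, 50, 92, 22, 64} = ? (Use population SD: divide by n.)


Mean = 64.0000
SD = 26.5631
CV = (26.5631/64.0000)*100 = 41.5049%

CV = 41.5049%


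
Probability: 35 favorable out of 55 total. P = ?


P = 35/55 = 0.6364

P = 0.6364


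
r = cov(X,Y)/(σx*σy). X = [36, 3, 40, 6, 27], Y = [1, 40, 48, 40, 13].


Mean X = 22.4000, Mean Y = 28.4000
SD X = 15.239423, SD Y = 18.117395
Cov = -102.760000
r = -102.760000/(15.239423*18.117395) = -0.3722

r = -0.3722


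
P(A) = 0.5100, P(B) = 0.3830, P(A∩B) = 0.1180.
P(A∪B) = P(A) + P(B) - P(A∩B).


P(A∪B) = 0.5100 + 0.3830 - 0.1180
= 0.8930 - 0.1180
= 0.7750

P(A∪B) = 0.7750


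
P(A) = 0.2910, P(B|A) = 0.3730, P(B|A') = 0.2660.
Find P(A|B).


P(B) = P(B|A)*P(A) + P(B|A')*P(A')
= 0.3730*0.2910 + 0.2660*0.7090
= 0.108543 + 0.188594 = 0.297137
P(A|B) = 0.108543/0.297137 = 0.3653

P(A|B) = 0.3653


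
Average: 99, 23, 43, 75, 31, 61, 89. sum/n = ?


Sum = 99 + 23 + 43 + 75 + 31 + 61 + 89 = 421
n = 7
Mean = 421/7 = 60.1429

Mean = 60.1429


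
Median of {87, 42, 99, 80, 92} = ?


Sorted: 42, 80, 87, 92, 99
n = 5 (odd)
Middle value = 87

Median = 87


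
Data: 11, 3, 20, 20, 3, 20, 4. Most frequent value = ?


Frequencies: 3:2, 4:1, 11:1, 20:3
Max frequency = 3
Mode = 20

Mode = 20


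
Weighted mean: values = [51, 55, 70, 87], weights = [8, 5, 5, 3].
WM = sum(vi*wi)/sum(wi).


Numerator = 51*8 + 55*5 + 70*5 + 87*3 = 1294
Denominator = 8 + 5 + 5 + 3 = 21
WM = 1294/21 = 61.6190

WM = 61.6190


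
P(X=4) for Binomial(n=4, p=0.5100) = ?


C(4,4) = 1
p^4 = 0.067652
(1-p)^0 = 1.000000
P = 1 * 0.067652 * 1.000000 = 0.0677

P(X=4) = 0.0677


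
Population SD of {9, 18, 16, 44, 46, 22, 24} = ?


Mean = 25.5714
Variance = 170.8163
SD = sqrt(170.8163) = 13.0697

SD = 13.0697


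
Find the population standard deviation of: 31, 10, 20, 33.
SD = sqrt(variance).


Mean = 23.5000
Variance = 85.2500
SD = sqrt(85.2500) = 9.2331

SD = 9.2331


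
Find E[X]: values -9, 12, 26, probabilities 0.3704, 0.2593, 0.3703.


E[X] = -9*0.3704 + 12*0.2593 + 26*0.3703
= -3.3336 + 3.1116 + 9.6278
= 9.4058

E[X] = 9.4058


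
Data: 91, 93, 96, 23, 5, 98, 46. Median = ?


Sorted: 5, 23, 46, 91, 93, 96, 98
n = 7 (odd)
Middle value = 91

Median = 91


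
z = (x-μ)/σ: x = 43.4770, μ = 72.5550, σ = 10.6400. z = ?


z = (43.4770 - 72.5550)/10.6400
= -29.0780/10.6400
= -2.7329

z = -2.7329


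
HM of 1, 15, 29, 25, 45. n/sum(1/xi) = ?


Sum of reciprocals = 1/1 + 1/15 + 1/29 + 1/25 + 1/45 = 1.163372
HM = 5/1.163372 = 4.2979

HM = 4.2979


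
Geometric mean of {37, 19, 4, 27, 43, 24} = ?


Product = 37 × 19 × 4 × 27 × 43 × 24 = 78353568
GM = 78353568^(1/6) = 20.6860

GM = 20.6860


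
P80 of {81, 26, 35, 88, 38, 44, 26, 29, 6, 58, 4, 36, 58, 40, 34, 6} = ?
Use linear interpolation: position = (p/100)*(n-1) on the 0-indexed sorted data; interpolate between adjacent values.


Sorted: 4, 6, 6, 26, 26, 29, 34, 35, 36, 38, 40, 44, 58, 58, 81, 88
n = 16
Index = 80/100 * 15 = 12.0000
Lower = data[12] = 58, Upper = data[13] = 58
P80 = 58 + 0*(0) = 58.0000

P80 = 58.0000


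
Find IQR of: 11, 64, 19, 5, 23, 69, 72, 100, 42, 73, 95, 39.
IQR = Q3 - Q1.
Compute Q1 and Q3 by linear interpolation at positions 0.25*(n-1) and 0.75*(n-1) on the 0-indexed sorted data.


Sorted: 5, 11, 19, 23, 39, 42, 64, 69, 72, 73, 95, 100
Q1 (25th %ile) = 22.0000
Q3 (75th %ile) = 72.2500
IQR = 72.2500 - 22.0000 = 50.2500

IQR = 50.2500


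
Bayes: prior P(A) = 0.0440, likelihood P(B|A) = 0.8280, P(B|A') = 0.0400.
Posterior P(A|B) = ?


P(B) = P(B|A)*P(A) + P(B|A')*P(A')
= 0.8280*0.0440 + 0.0400*0.9560
= 0.036432 + 0.038240 = 0.074672
P(A|B) = 0.036432/0.074672 = 0.4879

P(A|B) = 0.4879


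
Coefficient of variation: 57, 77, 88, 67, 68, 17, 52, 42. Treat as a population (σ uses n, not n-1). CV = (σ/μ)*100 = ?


Mean = 58.5000
SD = 20.6579
CV = (20.6579/58.5000)*100 = 35.3127%

CV = 35.3127%


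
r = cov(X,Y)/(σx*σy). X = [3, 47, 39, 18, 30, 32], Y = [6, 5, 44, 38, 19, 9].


Mean X = 28.1667, Mean Y = 20.1667
SD X = 14.299378, SD Y = 15.507167
Cov = 17.138889
r = 17.138889/(14.299378*15.507167) = 0.0773

r = 0.0773


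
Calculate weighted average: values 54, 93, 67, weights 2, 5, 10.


Numerator = 54*2 + 93*5 + 67*10 = 1243
Denominator = 2 + 5 + 10 = 17
WM = 1243/17 = 73.1176

WM = 73.1176


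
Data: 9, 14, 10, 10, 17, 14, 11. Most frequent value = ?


Frequencies: 9:1, 10:2, 11:1, 14:2, 17:1
Max frequency = 2
Mode = 10, 14

Mode = 10, 14


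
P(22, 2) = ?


P(22,2) = 22!/20!
= 1124000727777607680000/2432902008176640000
= 462

P(22,2) = 462


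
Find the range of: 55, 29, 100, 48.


Max = 100, Min = 29
Range = 100 - 29 = 71

Range = 71


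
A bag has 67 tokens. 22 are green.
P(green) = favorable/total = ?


P = 22/67 = 0.3284

P = 0.3284


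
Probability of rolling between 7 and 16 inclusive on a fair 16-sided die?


Favorable outcomes (7 ≤ roll ≤ 16): 10
Total outcomes = 16
P = 10/16 = 0.6250

P = 0.6250


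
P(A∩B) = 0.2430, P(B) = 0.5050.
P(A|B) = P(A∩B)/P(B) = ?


P(A|B) = 0.2430/0.5050 = 0.4812

P(A|B) = 0.4812


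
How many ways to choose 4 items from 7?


C(7,4) = 7!/(4! × 3!)
= 5040/(24 × 6)
= 35

C(7,4) = 35


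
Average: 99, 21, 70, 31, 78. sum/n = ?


Sum = 99 + 21 + 70 + 31 + 78 = 299
n = 5
Mean = 299/5 = 59.8000

Mean = 59.8000


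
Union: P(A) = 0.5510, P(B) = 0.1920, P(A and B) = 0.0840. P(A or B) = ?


P(A∪B) = 0.5510 + 0.1920 - 0.0840
= 0.7430 - 0.0840
= 0.6590

P(A∪B) = 0.6590


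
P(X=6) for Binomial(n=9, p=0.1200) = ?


C(9,6) = 84
p^6 = 2.985984e-06
(1-p)^3 = 0.681472
P = 84 * 2.985984e-06 * 0.681472 = 0.0002

P(X=6) = 0.0002


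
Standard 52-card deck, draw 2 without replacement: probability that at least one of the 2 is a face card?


P(at least one) = 1 - P(none)
P(none) = (40/52) × (39/51) = 0.588235
P(at least one) = 1 - 0.588235 = 0.4118

P = 0.4118


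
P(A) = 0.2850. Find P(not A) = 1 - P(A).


P(not A) = 1 - 0.2850 = 0.7150

P(not A) = 0.7150


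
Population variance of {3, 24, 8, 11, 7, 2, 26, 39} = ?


Mean = 15.0000
Squared deviations: 144.0000, 81.0000, 49.0000, 16.0000, 64.0000, 169.0000, 121.0000, 576.0000
Sum = 1220.0000
Variance = 1220.0000/8 = 152.5000

Variance = 152.5000


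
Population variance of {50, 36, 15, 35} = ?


Mean = 34.0000
Squared deviations: 256.0000, 4.0000, 361.0000, 1.0000
Sum = 622.0000
Variance = 622.0000/4 = 155.5000

Variance = 155.5000


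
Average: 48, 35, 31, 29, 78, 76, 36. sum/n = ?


Sum = 48 + 35 + 31 + 29 + 78 + 76 + 36 = 333
n = 7
Mean = 333/7 = 47.5714

Mean = 47.5714


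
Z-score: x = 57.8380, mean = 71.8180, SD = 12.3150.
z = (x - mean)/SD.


z = (57.8380 - 71.8180)/12.3150
= -13.9800/12.3150
= -1.1352

z = -1.1352


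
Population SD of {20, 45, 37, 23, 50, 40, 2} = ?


Mean = 31.0000
Variance = 242.8571
SD = sqrt(242.8571) = 15.5839

SD = 15.5839


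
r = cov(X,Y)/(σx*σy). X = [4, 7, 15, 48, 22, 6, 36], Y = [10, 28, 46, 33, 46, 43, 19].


Mean X = 19.7143, Mean Y = 32.1429
SD X = 15.535345, SD Y = 12.999215
Cov = 4.040816
r = 4.040816/(15.535345*12.999215) = 0.0200

r = 0.0200


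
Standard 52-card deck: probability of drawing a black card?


26 black cards in 52 cards
P = 26/52 = 0.5000

P = 0.5000


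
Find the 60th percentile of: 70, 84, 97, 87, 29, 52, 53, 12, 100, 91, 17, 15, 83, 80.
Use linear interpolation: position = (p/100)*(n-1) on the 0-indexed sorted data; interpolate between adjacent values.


Sorted: 12, 15, 17, 29, 52, 53, 70, 80, 83, 84, 87, 91, 97, 100
n = 14
Index = 60/100 * 13 = 7.8000
Lower = data[7] = 80, Upper = data[8] = 83
P60 = 80 + 0.8000*(3) = 82.4000

P60 = 82.4000


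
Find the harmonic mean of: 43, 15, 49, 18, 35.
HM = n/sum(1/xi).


Sum of reciprocals = 1/43 + 1/15 + 1/49 + 1/18 + 1/35 = 0.194458
HM = 5/0.194458 = 25.7125

HM = 25.7125


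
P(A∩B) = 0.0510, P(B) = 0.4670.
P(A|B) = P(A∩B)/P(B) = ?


P(A|B) = 0.0510/0.4670 = 0.1092

P(A|B) = 0.1092


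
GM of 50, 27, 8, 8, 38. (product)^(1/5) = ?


Product = 50 × 27 × 8 × 8 × 38 = 3283200
GM = 3283200^(1/5) = 20.1029

GM = 20.1029


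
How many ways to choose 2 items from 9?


C(9,2) = 9!/(2! × 7!)
= 362880/(2 × 5040)
= 36

C(9,2) = 36


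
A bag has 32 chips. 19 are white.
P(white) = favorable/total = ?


P = 19/32 = 0.5938

P = 0.5938


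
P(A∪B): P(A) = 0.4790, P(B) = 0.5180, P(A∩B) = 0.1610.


P(A∪B) = 0.4790 + 0.5180 - 0.1610
= 0.9970 - 0.1610
= 0.8360

P(A∪B) = 0.8360


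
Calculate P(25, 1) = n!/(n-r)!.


P(25,1) = 25!/24!
= 15511210043330985984000000/620448401733239439360000
= 25

P(25,1) = 25


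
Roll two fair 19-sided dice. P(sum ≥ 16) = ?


Total outcomes = 19×19 = 361
Favorable (sum ≥ 16): 256
P = 256/361 = 0.7091

P = 0.7091


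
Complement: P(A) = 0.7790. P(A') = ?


P(not A) = 1 - 0.7790 = 0.2210

P(not A) = 0.2210


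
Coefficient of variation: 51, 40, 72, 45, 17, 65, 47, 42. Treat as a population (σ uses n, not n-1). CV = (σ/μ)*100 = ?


Mean = 47.3750
SD = 15.5799
CV = (15.5799/47.3750)*100 = 32.8864%

CV = 32.8864%


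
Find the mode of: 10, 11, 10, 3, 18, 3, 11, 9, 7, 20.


Frequencies: 3:2, 7:1, 9:1, 10:2, 11:2, 18:1, 20:1
Max frequency = 2
Mode = 3, 10, 11

Mode = 3, 10, 11


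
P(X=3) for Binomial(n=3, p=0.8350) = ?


C(3,3) = 1
p^3 = 0.582183
(1-p)^0 = 1.000000
P = 1 * 0.582183 * 1.000000 = 0.5822

P(X=3) = 0.5822


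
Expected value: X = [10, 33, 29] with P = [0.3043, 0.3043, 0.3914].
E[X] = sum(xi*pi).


E[X] = 10*0.3043 + 33*0.3043 + 29*0.3914
= 3.0430 + 10.0419 + 11.3506
= 24.4355

E[X] = 24.4355


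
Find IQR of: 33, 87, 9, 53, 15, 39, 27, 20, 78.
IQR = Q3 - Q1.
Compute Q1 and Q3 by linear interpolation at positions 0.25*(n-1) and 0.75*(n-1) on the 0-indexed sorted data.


Sorted: 9, 15, 20, 27, 33, 39, 53, 78, 87
Q1 (25th %ile) = 20.0000
Q3 (75th %ile) = 53.0000
IQR = 53.0000 - 20.0000 = 33.0000

IQR = 33.0000


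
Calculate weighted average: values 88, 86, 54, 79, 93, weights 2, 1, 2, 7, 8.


Numerator = 88*2 + 86*1 + 54*2 + 79*7 + 93*8 = 1667
Denominator = 2 + 1 + 2 + 7 + 8 = 20
WM = 1667/20 = 83.3500

WM = 83.3500


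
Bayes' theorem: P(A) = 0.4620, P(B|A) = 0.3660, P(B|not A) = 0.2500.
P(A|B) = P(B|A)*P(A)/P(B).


P(B) = P(B|A)*P(A) + P(B|A')*P(A')
= 0.3660*0.4620 + 0.2500*0.5380
= 0.169092 + 0.134500 = 0.303592
P(A|B) = 0.169092/0.303592 = 0.5570

P(A|B) = 0.5570


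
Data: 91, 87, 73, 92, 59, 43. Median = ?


Sorted: 43, 59, 73, 87, 91, 92
n = 6 (even)
Middle values: 73 and 87
Median = (73+87)/2 = 80.0000

Median = 80.0000


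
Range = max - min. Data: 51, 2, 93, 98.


Max = 98, Min = 2
Range = 98 - 2 = 96

Range = 96


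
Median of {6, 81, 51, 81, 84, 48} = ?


Sorted: 6, 48, 51, 81, 81, 84
n = 6 (even)
Middle values: 51 and 81
Median = (51+81)/2 = 66.0000

Median = 66.0000


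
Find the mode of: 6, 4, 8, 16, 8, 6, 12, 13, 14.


Frequencies: 4:1, 6:2, 8:2, 12:1, 13:1, 14:1, 16:1
Max frequency = 2
Mode = 6, 8

Mode = 6, 8


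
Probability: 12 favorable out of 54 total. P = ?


P = 12/54 = 0.2222

P = 0.2222


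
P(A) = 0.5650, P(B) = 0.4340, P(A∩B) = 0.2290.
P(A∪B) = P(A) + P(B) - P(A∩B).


P(A∪B) = 0.5650 + 0.4340 - 0.2290
= 0.9990 - 0.2290
= 0.7700

P(A∪B) = 0.7700


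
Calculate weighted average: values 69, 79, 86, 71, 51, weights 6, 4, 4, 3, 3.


Numerator = 69*6 + 79*4 + 86*4 + 71*3 + 51*3 = 1440
Denominator = 6 + 4 + 4 + 3 + 3 = 20
WM = 1440/20 = 72.0000

WM = 72.0000


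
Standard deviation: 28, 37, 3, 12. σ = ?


Mean = 20.0000
Variance = 176.5000
SD = sqrt(176.5000) = 13.2853

SD = 13.2853


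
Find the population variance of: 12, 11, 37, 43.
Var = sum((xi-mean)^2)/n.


Mean = 25.7500
Squared deviations: 189.0625, 217.5625, 126.5625, 297.5625
Sum = 830.7500
Variance = 830.7500/4 = 207.6875

Variance = 207.6875


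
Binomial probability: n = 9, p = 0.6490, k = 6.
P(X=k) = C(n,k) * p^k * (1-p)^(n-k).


C(9,6) = 84
p^6 = 0.074725
(1-p)^3 = 0.043244
P = 84 * 0.074725 * 0.043244 = 0.2714

P(X=6) = 0.2714


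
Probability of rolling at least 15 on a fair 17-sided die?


Favorable outcomes (roll ≥ 15): 3
Total outcomes = 17
P = 3/17 = 0.1765

P = 0.1765


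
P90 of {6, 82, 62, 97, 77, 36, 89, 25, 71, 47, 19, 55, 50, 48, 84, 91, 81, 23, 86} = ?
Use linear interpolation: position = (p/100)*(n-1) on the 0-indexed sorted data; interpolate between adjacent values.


Sorted: 6, 19, 23, 25, 36, 47, 48, 50, 55, 62, 71, 77, 81, 82, 84, 86, 89, 91, 97
n = 19
Index = 90/100 * 18 = 16.2000
Lower = data[16] = 89, Upper = data[17] = 91
P90 = 89 + 0.2000*(2) = 89.4000

P90 = 89.4000


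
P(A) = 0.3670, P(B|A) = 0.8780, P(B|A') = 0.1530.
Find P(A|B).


P(B) = P(B|A)*P(A) + P(B|A')*P(A')
= 0.8780*0.3670 + 0.1530*0.6330
= 0.322226 + 0.096849 = 0.419075
P(A|B) = 0.322226/0.419075 = 0.7689

P(A|B) = 0.7689


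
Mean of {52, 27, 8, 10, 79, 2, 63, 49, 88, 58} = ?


Sum = 52 + 27 + 8 + 10 + 79 + 2 + 63 + 49 + 88 + 58 = 436
n = 10
Mean = 436/10 = 43.6000

Mean = 43.6000


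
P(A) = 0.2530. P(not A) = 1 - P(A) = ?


P(not A) = 1 - 0.2530 = 0.7470

P(not A) = 0.7470


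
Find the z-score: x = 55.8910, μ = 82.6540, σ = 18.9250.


z = (55.8910 - 82.6540)/18.9250
= -26.7630/18.9250
= -1.4142

z = -1.4142


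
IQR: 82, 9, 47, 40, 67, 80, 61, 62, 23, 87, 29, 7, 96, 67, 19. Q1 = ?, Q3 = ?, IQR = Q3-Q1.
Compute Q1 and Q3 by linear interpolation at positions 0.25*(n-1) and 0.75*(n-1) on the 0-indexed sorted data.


Sorted: 7, 9, 19, 23, 29, 40, 47, 61, 62, 67, 67, 80, 82, 87, 96
Q1 (25th %ile) = 26.0000
Q3 (75th %ile) = 73.5000
IQR = 73.5000 - 26.0000 = 47.5000

IQR = 47.5000


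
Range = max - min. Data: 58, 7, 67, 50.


Max = 67, Min = 7
Range = 67 - 7 = 60

Range = 60


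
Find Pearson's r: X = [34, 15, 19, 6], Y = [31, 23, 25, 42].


Mean X = 18.5000, Mean Y = 30.2500
SD X = 10.111874, SD Y = 7.395100
Cov = -28.125000
r = -28.125000/(10.111874*7.395100) = -0.3761

r = -0.3761


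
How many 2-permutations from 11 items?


P(11,2) = 11!/9!
= 39916800/362880
= 110

P(11,2) = 110


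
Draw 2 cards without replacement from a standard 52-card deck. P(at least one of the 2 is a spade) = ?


P(at least one) = 1 - P(none)
P(none) = (39/52) × (38/51) = 0.558824
P(at least one) = 1 - 0.558824 = 0.4412

P = 0.4412


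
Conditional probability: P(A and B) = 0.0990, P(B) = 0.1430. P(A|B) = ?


P(A|B) = 0.0990/0.1430 = 0.6923

P(A|B) = 0.6923


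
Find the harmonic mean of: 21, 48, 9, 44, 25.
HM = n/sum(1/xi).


Sum of reciprocals = 1/21 + 1/48 + 1/9 + 1/44 + 1/25 = 0.242291
HM = 5/0.242291 = 20.6364

HM = 20.6364


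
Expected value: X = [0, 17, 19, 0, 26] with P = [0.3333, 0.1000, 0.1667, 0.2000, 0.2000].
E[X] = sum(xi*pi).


E[X] = 0*0.3333 + 17*0.1000 + 19*0.1667 + 0*0.2000 + 26*0.2000
= 0 + 1.7000 + 3.1673 + 0 + 5.2000
= 10.0673

E[X] = 10.0673


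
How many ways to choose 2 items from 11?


C(11,2) = 11!/(2! × 9!)
= 39916800/(2 × 362880)
= 55

C(11,2) = 55


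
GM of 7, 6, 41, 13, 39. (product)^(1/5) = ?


Product = 7 × 6 × 41 × 13 × 39 = 873054
GM = 873054^(1/5) = 15.4244

GM = 15.4244


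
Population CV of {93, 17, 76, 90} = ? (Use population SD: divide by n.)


Mean = 69.0000
SD = 30.7002
CV = (30.7002/69.0000)*100 = 44.4930%

CV = 44.4930%


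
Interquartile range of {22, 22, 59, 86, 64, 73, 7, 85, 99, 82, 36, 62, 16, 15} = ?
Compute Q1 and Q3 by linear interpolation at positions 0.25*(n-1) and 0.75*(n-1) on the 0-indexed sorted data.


Sorted: 7, 15, 16, 22, 22, 36, 59, 62, 64, 73, 82, 85, 86, 99
Q1 (25th %ile) = 22.0000
Q3 (75th %ile) = 79.7500
IQR = 79.7500 - 22.0000 = 57.7500

IQR = 57.7500


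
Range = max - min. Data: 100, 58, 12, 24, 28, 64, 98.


Max = 100, Min = 12
Range = 100 - 12 = 88

Range = 88
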